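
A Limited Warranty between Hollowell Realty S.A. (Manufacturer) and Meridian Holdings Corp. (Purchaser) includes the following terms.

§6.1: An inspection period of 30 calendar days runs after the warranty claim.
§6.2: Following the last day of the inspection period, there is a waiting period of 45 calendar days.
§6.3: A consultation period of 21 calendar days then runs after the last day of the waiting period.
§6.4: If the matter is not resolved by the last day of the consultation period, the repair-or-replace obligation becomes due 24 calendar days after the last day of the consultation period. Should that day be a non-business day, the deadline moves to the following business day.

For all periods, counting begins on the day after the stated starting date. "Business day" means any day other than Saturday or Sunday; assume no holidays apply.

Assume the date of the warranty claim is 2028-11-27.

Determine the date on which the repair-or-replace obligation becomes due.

Adding 30 calendar days to 2028-11-27 gives 2028-12-27, which is the last day of the inspection period.
The last day of the waiting period: 2028-12-27 + 45 days = 2029-02-10.
The last day of the consultation period: 21 calendar days after 2029-02-10 is 2029-03-03.
The date on which the repair-or-replace obligation becomes due: 24 calendar days after 2029-03-03 is 2029-03-27. 2029-03-27 is a Tuesday, so no roll-forward applies.

2029-03-27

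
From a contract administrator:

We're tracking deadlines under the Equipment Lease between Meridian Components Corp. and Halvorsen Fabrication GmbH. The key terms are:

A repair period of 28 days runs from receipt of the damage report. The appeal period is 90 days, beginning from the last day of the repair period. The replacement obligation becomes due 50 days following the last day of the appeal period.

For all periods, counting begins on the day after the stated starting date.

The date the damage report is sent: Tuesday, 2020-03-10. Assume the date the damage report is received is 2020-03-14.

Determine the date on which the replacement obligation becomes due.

Adding 28 calendar days to 2020-03-14 gives 2020-04-11, which is the last day of the repair period.
Adding 90 calendar days to 2020-04-11 gives 2020-07-10, which is the last day of the appeal period.
The date on which the replacement obligation becomes due: 2020-07-10 + 50 days = 2020-08-29.

2020-08-29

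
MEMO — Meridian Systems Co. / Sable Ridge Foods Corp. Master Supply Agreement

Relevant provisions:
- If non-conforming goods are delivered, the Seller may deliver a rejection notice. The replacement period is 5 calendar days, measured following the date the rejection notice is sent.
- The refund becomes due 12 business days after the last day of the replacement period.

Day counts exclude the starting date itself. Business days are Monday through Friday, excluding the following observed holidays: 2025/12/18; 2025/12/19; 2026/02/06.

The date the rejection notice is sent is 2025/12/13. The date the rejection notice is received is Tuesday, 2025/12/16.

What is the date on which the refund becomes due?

2026/01/06

The last day of the replacement period: 5 calendar days after 2025/12/13 is 2025/12/18.
The date on which the refund becomes due: 12 business days after Thursday, 2025/12/18, skipping weekends and the listed holiday on Dec 19 — Dec 22, Dec 23, Dec 24, Dec 25, …, Jan 2, Jan 5, Jan 6 — lands on Tuesday, 2026/01/06.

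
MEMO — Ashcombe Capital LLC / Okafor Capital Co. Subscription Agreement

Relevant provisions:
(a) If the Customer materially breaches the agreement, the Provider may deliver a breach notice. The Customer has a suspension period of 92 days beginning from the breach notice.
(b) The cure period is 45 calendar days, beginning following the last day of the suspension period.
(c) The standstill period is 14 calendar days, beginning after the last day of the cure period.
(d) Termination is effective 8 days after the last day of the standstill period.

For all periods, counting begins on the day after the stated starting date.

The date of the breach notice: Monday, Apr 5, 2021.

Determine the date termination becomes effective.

The last day of the suspension period: Apr 5, 2021 + 92 days = Jul 6, 2021.
The last day of the cure period: Jul 6, 2021 + 45 days = Aug 20, 2021.
Adding 14 calendar days to Aug 20, 2021 gives Sep 3, 2021, which is the last day of the standstill period.
The date termination becomes effective: 8 calendar days after Sep 3, 2021 is Sep 11, 2021.

Sep 11, 2021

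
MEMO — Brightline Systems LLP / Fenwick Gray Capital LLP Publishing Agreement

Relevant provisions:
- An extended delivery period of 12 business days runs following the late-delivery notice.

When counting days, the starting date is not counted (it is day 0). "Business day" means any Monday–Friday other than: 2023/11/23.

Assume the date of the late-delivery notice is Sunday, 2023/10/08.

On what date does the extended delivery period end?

The last day of the extended delivery period: 12 business days after Sunday, 2023/10/08, skipping weekends — Oct 9, Oct 10, Oct 11, Oct 12, …, Oct 20, Oct 23, Oct 24 — lands on Tuesday, 2023/10/24.

2023/10/24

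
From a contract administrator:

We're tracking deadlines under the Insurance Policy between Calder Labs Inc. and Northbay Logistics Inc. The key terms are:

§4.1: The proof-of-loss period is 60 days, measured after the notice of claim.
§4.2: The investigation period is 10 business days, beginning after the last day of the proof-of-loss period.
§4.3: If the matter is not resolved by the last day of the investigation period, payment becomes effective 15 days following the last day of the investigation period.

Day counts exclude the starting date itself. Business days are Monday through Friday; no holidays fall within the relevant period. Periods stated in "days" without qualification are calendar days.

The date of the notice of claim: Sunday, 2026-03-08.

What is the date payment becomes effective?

2026-06-05

The last day of the proof-of-loss period: 60 calendar days after 2026-03-08 is 2026-05-07.
From Thursday, 2026-05-07, 10 business days (May 8, May 11, May 12, May 13, May 14, May 15, May 18, May 19, May 20, May 21, skipping weekends) brings us to Thursday, 2026-05-21, which is the last day of the investigation period.
Adding 15 calendar days to 2026-05-21 gives 2026-06-05, which is the date payment becomes effective.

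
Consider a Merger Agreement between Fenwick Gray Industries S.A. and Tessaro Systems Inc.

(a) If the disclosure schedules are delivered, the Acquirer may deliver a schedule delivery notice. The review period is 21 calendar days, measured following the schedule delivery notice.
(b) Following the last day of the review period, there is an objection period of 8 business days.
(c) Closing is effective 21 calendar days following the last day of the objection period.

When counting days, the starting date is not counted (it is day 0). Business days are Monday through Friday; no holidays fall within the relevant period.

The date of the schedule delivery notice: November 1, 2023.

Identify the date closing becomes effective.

The last day of the review period: 21 calendar days after November 1, 2023 is November 22, 2023.
The last day of the objection period: 8 business days after Wednesday, November 22, 2023, skipping weekends — Nov 23, Nov 24, Nov 27, Nov 28, Nov 29, Nov 30, Dec 1, Dec 4 — lands on Monday, December 4, 2023.
The date closing becomes effective: 21 calendar days after December 4, 2023 is December 25, 2023.

December 25, 2023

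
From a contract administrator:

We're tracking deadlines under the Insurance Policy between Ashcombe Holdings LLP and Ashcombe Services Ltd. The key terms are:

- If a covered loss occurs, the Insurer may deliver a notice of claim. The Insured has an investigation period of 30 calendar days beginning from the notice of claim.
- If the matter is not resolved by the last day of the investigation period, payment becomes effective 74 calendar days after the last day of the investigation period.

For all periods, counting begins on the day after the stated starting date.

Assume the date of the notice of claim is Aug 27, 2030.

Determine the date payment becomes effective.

The last day of the investigation period: Aug 27, 2030 + 30 days = Sep 26, 2030.
The date payment becomes effective: Sep 26, 2030 + 74 days = Dec 9, 2030.

Dec 9, 2030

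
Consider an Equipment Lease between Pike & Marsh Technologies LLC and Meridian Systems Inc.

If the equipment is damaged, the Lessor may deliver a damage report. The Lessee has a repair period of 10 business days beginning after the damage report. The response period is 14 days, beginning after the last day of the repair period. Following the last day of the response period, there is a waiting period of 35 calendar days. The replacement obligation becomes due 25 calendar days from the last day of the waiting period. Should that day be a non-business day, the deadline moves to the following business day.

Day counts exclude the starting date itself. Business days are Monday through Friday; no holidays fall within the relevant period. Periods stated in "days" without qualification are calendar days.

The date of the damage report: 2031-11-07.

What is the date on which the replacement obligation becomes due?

2032-02-03

From Friday, 2031-11-07, 10 business days (Nov 10, Nov 11, Nov 12, Nov 13, Nov 14, Nov 17, Nov 18, Nov 19, Nov 20, Nov 21, skipping weekends) brings us to Friday, 2031-11-21, which is the last day of the repair period.
The last day of the response period: 2031-11-21 + 14 days = 2031-12-05.
The last day of the waiting period: 2031-12-05 + 35 days = 2032-01-09.
The date on which the replacement obligation becomes due: 25 calendar days after 2032-01-09 is 2032-02-03. 2032-02-03 is a Tuesday, so no roll-forward applies.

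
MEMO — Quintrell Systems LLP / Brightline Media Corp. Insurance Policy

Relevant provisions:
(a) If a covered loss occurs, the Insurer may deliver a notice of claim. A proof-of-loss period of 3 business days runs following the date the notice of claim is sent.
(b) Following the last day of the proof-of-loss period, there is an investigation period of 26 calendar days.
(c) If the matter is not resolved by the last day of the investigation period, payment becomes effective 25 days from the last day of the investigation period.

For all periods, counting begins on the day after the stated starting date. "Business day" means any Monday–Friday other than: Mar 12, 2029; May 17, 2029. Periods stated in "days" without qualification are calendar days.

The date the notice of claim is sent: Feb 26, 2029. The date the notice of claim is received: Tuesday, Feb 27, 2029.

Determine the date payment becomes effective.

Apr 21, 2029

From Monday, Feb 26, 2029, 3 business days (Feb 27, Feb 28, Mar 1, skipping weekends) brings us to Thursday, Mar 1, 2029, which is the last day of the proof-of-loss period.
The last day of the investigation period: Mar 1, 2029 + 26 days = Mar 27, 2029.
The date payment becomes effective: Mar 27, 2029 + 25 days = Apr 21, 2029.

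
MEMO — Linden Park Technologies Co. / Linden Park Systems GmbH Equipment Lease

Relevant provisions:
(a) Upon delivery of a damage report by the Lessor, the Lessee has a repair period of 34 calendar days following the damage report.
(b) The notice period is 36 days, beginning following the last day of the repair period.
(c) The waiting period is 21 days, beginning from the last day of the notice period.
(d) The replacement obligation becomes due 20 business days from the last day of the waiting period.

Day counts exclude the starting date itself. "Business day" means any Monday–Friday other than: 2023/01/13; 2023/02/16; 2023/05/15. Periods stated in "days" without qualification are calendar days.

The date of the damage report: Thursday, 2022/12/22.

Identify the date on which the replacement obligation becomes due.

2023/04/20

The last day of the repair period: 34 calendar days after 2022/12/22 is 2023/01/25.
The last day of the notice period: 2023/01/25 + 36 days = 2023/03/02.
The last day of the waiting period: 2023/03/02 + 21 days = 2023/03/23.
From Thursday, 2023/03/23, 20 business days (Mar 24, Mar 27, Mar 28, Mar 29, …, Apr 18, Apr 19, Apr 20, skipping weekends) brings us to Thursday, 2023/04/20, which is the date on which the replacement obligation becomes due.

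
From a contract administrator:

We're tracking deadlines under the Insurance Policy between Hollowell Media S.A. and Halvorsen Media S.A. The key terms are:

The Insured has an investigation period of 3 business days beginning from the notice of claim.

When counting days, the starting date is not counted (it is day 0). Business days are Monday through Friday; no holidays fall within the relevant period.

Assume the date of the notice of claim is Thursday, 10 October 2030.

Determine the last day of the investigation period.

15 October 2030

The last day of the investigation period: counting 3 business days from Thursday, 10 October 2030 (Oct 11, Oct 14, Oct 15, skipping weekends) reaches Tuesday, 15 October 2030.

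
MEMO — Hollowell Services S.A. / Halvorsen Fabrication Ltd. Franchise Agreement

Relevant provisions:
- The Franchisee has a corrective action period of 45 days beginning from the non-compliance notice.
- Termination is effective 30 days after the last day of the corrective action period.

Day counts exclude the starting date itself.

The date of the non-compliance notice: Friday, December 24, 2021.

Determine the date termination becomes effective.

March 9, 2022

The last day of the corrective action period: 45 calendar days after December 24, 2021 is February 7, 2022.
Adding 30 calendar days to February 7, 2022 gives March 9, 2022, which is the date termination becomes effective.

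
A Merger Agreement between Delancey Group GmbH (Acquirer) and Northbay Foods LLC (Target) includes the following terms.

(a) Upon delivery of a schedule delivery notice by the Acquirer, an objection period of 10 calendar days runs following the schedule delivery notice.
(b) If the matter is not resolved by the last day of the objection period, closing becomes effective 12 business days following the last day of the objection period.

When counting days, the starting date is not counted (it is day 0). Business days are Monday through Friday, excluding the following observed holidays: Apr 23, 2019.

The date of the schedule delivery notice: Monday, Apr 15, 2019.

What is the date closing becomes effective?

The last day of the objection period: 10 calendar days after Apr 15, 2019 is Apr 25, 2019.
From Thursday, Apr 25, 2019, 12 business days (Apr 26, Apr 29, Apr 30, May 1, …, May 9, May 10, May 13, skipping weekends) brings us to Monday, May 13, 2019, which is the date closing becomes effective.

May 13, 2019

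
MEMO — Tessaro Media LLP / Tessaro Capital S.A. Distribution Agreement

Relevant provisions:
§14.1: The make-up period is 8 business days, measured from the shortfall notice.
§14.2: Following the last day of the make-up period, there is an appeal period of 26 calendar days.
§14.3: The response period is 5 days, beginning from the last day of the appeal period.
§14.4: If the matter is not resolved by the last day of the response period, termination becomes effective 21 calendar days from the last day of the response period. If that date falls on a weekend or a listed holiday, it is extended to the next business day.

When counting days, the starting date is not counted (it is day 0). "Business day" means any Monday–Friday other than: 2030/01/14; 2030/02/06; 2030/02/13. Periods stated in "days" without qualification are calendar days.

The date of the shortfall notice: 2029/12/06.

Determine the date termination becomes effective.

2030/02/08

From Thursday, 2029/12/06, 8 business days (Dec 7, Dec 10, Dec 11, Dec 12, Dec 13, Dec 14, Dec 17, Dec 18, skipping weekends) brings us to Tuesday, 2029/12/18, which is the last day of the make-up period.
Adding 26 calendar days to 2029/12/18 gives 2030/01/13, which is the last day of the appeal period.
The last day of the response period: 5 calendar days after 2030/01/13 is 2030/01/18.
The date termination becomes effective: 2030/01/18 + 21 days = 2030/02/08. 2030/02/08 is a Friday and is not a listed holiday, so no roll-forward applies.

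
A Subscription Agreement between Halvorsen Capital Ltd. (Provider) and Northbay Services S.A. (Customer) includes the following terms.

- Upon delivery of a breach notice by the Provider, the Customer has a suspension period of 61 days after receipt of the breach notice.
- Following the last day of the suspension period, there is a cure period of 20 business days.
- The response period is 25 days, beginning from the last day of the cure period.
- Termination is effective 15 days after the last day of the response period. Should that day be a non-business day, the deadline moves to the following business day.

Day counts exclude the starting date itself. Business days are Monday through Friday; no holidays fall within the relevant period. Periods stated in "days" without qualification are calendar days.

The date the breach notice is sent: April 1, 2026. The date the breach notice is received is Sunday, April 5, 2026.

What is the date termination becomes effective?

August 12, 2026

The last day of the suspension period: April 5, 2026 + 61 days = June 5, 2026.
The last day of the cure period: counting 20 business days from Friday, June 5, 2026 (Jun 8, Jun 9, Jun 10, Jun 11, …, Jul 1, Jul 2, Jul 3, skipping weekends) reaches Friday, July 3, 2026.
The last day of the response period: 25 calendar days after July 3, 2026 is July 28, 2026.
The date termination becomes effective: July 28, 2026 + 15 days = August 12, 2026. August 12, 2026 is a Wednesday, so no roll-forward applies.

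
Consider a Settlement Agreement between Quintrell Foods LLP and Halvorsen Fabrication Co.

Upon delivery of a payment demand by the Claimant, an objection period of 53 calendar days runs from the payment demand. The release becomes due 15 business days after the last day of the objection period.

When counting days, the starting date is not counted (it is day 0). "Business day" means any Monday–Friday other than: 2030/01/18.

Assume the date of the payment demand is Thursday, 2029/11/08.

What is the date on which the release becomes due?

2030/01/22

The last day of the objection period: 53 calendar days after 2029/11/08 is 2029/12/31.
From Monday, 2029/12/31, 15 business days (Jan 1, Jan 2, Jan 3, Jan 4, …, Jan 17, Jan 21, Jan 22, skipping weekends and the listed holiday on Jan 18) brings us to Tuesday, 2030/01/22, which is the date on which the release becomes due.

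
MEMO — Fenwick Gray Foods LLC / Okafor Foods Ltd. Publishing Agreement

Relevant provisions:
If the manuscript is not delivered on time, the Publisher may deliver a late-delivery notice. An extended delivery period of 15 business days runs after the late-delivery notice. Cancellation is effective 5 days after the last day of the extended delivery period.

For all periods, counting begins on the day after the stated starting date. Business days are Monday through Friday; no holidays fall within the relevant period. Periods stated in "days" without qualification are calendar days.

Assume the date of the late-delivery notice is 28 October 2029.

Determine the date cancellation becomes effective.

The last day of the extended delivery period: 15 business days after Sunday, 28 October 2029, skipping weekends — Oct 29, Oct 30, Oct 31, Nov 1, …, Nov 14, Nov 15, Nov 16 — lands on Friday, 16 November 2029.
The date cancellation becomes effective: 5 calendar days after 16 November 2029 is 21 November 2029.

21 November 2029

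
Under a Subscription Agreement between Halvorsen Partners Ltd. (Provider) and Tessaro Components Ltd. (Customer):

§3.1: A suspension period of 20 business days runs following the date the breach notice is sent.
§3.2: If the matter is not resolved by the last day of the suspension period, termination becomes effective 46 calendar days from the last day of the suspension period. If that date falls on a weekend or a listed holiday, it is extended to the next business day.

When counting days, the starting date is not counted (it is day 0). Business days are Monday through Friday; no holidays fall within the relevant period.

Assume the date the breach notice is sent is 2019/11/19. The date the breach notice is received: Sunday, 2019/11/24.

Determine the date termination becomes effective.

The last day of the suspension period: 20 business days after Tuesday, 2019/11/19, skipping weekends — Nov 20, Nov 21, Nov 22, Nov 25, …, Dec 13, Dec 16, Dec 17 — lands on Tuesday, 2019/12/17.
The date termination becomes effective: 2019/12/17 + 46 days = 2020/02/01. That falls on a Saturday, so it rolls to the next business day, Monday, 2020/02/03.

2020/02/03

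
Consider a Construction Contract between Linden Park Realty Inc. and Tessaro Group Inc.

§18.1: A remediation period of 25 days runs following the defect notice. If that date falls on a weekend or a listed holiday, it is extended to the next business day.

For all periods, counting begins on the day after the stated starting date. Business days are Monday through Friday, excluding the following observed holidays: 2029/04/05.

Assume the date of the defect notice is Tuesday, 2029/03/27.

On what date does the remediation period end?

2029/04/23

Adding 25 calendar days to 2029/03/27 gives 2029/04/21, which is the last day of the remediation period. That falls on a Saturday, so it rolls to the next business day, Monday, 2029/04/23.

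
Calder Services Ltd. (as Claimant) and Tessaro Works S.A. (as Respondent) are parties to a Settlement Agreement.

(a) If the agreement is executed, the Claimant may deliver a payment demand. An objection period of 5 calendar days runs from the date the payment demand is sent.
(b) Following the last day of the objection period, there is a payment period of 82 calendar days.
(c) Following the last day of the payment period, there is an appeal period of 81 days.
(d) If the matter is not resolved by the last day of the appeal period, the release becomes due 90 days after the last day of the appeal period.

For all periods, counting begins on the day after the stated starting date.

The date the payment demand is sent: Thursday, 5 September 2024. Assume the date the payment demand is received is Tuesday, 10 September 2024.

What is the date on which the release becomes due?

Adding 5 calendar days to 5 September 2024 gives 10 September 2024, which is the last day of the objection period.
Adding 82 calendar days to 10 September 2024 gives 1 December 2024, which is the last day of the payment period.
Adding 81 calendar days to 1 December 2024 gives 20 February 2025, which is the last day of the appeal period.
Adding 90 calendar days to 20 February 2025 gives 21 May 2025, which is the date on which the release becomes due.

21 May 2025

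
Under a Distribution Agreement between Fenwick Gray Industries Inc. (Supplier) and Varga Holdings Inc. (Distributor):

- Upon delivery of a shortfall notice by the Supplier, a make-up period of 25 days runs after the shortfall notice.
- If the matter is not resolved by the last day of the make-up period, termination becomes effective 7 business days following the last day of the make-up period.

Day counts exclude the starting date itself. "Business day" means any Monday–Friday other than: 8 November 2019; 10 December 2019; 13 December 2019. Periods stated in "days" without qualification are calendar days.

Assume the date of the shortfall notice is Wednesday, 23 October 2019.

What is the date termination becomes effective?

The last day of the make-up period: 23 October 2019 + 25 days = 17 November 2019.
The date termination becomes effective: counting 7 business days from Sunday, 17 November 2019 (Nov 18, Nov 19, Nov 20, Nov 21, Nov 22, Nov 25, Nov 26, skipping weekends) reaches Tuesday, 26 November 2019.

26 November 2019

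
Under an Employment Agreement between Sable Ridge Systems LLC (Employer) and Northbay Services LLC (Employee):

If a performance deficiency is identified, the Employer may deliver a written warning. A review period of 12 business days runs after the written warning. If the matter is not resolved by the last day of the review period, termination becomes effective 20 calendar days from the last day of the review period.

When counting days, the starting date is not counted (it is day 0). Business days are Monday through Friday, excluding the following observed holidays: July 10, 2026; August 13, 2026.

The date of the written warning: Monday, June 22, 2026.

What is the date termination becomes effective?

From Monday, June 22, 2026, 12 business days (Jun 23, Jun 24, Jun 25, Jun 26, …, Jul 6, Jul 7, Jul 8, skipping weekends) brings us to Wednesday, July 8, 2026, which is the last day of the review period.
The date termination becomes effective: July 8, 2026 + 20 days = July 28, 2026.

July 28, 2026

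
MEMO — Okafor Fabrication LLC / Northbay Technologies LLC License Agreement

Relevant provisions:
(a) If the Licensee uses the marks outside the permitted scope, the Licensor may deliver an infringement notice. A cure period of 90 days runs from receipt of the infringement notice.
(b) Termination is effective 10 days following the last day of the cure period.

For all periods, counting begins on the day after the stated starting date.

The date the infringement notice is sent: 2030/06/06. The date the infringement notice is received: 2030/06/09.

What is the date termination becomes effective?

2030/09/17

The last day of the cure period: 2030/06/09 + 90 days = 2030/09/07.
The date termination becomes effective: 2030/09/07 + 10 days = 2030/09/17.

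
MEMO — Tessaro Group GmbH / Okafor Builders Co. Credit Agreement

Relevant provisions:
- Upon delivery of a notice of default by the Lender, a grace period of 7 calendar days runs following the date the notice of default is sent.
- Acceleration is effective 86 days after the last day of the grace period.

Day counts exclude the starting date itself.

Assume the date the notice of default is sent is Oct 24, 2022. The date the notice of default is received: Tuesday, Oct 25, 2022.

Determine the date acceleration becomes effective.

The last day of the grace period: 7 calendar days after Oct 24, 2022 is Oct 31, 2022.
The date acceleration becomes effective: Oct 31, 2022 + 86 days = Jan 25, 2023.

Jan 25, 2023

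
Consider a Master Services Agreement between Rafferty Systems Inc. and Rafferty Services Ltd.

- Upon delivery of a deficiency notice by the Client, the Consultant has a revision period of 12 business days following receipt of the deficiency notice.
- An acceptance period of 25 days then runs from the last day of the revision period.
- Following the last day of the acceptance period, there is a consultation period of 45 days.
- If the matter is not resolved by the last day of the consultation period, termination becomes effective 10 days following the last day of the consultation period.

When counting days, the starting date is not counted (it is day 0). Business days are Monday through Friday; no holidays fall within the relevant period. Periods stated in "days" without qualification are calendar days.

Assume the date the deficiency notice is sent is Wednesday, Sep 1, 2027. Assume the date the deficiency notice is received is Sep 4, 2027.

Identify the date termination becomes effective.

From Saturday, Sep 4, 2027, 12 business days (Sep 6, Sep 7, Sep 8, Sep 9, …, Sep 17, Sep 20, Sep 21, skipping weekends) brings us to Tuesday, Sep 21, 2027, which is the last day of the revision period.
The last day of the acceptance period: 25 calendar days after Sep 21, 2027 is Oct 16, 2027.
The last day of the consultation period: Oct 16, 2027 + 45 days = Nov 30, 2027.
The date termination becomes effective: Nov 30, 2027 + 10 days = Dec 10, 2027.

Dec 10, 2027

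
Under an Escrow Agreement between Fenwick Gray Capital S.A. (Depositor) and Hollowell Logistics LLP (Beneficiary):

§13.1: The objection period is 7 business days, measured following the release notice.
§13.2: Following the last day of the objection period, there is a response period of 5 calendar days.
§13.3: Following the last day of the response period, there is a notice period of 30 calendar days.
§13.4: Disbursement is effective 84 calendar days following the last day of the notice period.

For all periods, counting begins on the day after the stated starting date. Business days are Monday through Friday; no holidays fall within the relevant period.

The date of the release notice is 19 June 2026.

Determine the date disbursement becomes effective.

27 October 2026

The last day of the objection period: counting 7 business days from Friday, 19 June 2026 (Jun 22, Jun 23, Jun 24, Jun 25, Jun 26, Jun 29, Jun 30, skipping weekends) reaches Tuesday, 30 June 2026.
The last day of the response period: 5 calendar days after 30 June 2026 is 5 July 2026.
The last day of the notice period: 5 July 2026 + 30 days = 4 August 2026.
The date disbursement becomes effective: 84 calendar days after 4 August 2026 is 27 October 2026.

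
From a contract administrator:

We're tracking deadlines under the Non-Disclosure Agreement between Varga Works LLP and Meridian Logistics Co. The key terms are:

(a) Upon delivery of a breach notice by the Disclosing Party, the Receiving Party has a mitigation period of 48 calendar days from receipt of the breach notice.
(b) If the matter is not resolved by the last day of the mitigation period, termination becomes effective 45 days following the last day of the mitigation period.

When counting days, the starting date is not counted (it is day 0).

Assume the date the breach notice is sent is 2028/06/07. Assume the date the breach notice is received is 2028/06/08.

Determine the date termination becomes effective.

The last day of the mitigation period: 2028/06/08 + 48 days = 2028/07/26.
Adding 45 calendar days to 2028/07/26 gives 2028/09/09, which is the date termination becomes effective.

2028/09/09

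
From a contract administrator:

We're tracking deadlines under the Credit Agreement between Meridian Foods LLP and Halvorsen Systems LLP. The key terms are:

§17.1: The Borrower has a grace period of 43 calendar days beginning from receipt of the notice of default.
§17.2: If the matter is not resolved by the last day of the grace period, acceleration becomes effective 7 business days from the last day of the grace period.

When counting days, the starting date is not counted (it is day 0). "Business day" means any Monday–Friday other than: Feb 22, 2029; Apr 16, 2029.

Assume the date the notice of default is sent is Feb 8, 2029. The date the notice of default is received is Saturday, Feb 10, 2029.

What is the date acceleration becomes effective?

The last day of the grace period: Feb 10, 2029 + 43 days = Mar 25, 2029.
The date acceleration becomes effective: 7 business days after Sunday, Mar 25, 2029, skipping weekends — Mar 26, Mar 27, Mar 28, Mar 29, Mar 30, Apr 2, Apr 3 — lands on Tuesday, Apr 3, 2029.

Apr 3, 2029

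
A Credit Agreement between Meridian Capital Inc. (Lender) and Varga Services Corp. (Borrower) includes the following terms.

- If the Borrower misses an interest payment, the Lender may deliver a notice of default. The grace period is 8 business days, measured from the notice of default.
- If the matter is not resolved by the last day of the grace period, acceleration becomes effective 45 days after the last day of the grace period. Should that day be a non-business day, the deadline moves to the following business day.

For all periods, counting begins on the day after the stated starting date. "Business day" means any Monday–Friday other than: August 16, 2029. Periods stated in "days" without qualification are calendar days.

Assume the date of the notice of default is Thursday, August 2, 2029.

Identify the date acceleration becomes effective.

The last day of the grace period: counting 8 business days from Thursday, August 2, 2029 (Aug 3, Aug 6, Aug 7, Aug 8, Aug 9, Aug 10, Aug 13, Aug 14, skipping weekends) reaches Tuesday, August 14, 2029.
The date acceleration becomes effective: 45 calendar days after August 14, 2029 is September 28, 2029. September 28, 2029 is a Friday and is not a listed holiday, so no roll-forward applies.

September 28, 2029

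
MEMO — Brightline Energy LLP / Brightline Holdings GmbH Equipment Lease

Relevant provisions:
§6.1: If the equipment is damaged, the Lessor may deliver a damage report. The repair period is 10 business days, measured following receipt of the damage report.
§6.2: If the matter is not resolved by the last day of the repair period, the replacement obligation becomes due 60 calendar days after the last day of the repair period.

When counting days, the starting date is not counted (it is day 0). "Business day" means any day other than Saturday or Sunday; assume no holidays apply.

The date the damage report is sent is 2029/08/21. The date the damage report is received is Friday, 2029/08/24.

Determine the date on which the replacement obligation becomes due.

2029/11/06

The last day of the repair period: counting 10 business days from Friday, 2029/08/24 (Aug 27, Aug 28, Aug 29, Aug 30, Aug 31, Sep 3, Sep 4, Sep 5, Sep 6, Sep 7, skipping weekends) reaches Friday, 2029/09/07.
Adding 60 calendar days to 2029/09/07 gives 2029/11/06, which is the date on which the replacement obligation becomes due.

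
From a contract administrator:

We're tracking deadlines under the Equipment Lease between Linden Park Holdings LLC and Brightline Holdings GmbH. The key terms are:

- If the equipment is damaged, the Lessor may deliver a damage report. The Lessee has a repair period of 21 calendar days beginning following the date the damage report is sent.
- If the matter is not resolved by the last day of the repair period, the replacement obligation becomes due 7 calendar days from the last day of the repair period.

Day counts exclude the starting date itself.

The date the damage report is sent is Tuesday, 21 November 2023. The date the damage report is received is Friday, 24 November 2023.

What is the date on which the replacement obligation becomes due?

19 December 2023

The last day of the repair period: 21 November 2023 + 21 days = 12 December 2023.
The date on which the replacement obligation becomes due: 7 calendar days after 12 December 2023 is 19 December 2023.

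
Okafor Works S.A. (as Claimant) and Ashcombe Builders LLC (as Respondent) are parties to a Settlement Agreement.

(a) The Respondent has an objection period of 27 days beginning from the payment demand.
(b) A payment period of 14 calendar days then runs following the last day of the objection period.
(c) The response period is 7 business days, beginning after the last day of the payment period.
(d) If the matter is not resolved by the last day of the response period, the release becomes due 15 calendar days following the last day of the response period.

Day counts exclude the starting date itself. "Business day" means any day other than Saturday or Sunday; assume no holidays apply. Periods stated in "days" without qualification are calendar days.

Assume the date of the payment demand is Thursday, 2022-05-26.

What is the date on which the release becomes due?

2022-07-30

The last day of the objection period: 2022-05-26 + 27 days = 2022-06-22.
The last day of the payment period: 14 calendar days after 2022-06-22 is 2022-07-06.
The last day of the response period: 7 business days after Wednesday, 2022-07-06, skipping weekends — Jul 7, Jul 8, Jul 11, Jul 12, Jul 13, Jul 14, Jul 15 — lands on Friday, 2022-07-15.
The date on which the release becomes due: 2022-07-15 + 15 days = 2022-07-30.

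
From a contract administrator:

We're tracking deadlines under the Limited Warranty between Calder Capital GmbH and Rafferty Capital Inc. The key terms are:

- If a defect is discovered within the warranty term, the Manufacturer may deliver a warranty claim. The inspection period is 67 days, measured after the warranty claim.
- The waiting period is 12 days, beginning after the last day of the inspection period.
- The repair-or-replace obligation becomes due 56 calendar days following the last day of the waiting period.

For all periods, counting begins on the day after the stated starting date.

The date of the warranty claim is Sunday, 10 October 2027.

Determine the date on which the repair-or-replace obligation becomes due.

22 February 2028

The last day of the inspection period: 67 calendar days after 10 October 2027 is 16 December 2027.
The last day of the waiting period: 12 calendar days after 16 December 2027 is 28 December 2027.
Adding 56 calendar days to 28 December 2027 gives 22 February 2028, which is the date on which the repair-or-replace obligation becomes due.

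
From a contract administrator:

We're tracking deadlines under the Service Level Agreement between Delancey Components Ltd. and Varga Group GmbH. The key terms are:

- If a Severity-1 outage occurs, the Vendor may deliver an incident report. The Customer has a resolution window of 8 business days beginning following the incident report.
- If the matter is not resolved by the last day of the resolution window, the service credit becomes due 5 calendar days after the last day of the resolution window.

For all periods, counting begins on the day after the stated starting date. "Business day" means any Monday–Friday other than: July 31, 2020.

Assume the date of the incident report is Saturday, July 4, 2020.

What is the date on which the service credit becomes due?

July 20, 2020

From Saturday, July 4, 2020, 8 business days (Jul 6, Jul 7, Jul 8, Jul 9, Jul 10, Jul 13, Jul 14, Jul 15, skipping weekends) brings us to Wednesday, July 15, 2020, which is the last day of the resolution window.
Adding 5 calendar days to July 15, 2020 gives July 20, 2020, which is the date on which the service credit becomes due.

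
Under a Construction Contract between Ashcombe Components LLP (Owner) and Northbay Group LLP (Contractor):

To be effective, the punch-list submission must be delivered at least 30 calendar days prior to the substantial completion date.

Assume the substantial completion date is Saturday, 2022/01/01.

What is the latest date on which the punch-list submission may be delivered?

2021/12/02

2022/01/01 minus 30 days is 2021/12/02.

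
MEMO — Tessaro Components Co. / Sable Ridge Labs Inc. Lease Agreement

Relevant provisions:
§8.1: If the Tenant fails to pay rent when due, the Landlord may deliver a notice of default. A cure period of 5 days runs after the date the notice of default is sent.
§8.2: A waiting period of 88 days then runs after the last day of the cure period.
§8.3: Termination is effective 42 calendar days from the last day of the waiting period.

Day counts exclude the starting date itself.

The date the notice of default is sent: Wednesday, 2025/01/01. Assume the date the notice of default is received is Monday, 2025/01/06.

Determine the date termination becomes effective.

Adding 5 calendar days to 2025/01/01 gives 2025/01/06, which is the last day of the cure period.
Adding 88 calendar days to 2025/01/06 gives 2025/04/04, which is the last day of the waiting period.
The date termination becomes effective: 42 calendar days after 2025/04/04 is 2025/05/16.

2025/05/16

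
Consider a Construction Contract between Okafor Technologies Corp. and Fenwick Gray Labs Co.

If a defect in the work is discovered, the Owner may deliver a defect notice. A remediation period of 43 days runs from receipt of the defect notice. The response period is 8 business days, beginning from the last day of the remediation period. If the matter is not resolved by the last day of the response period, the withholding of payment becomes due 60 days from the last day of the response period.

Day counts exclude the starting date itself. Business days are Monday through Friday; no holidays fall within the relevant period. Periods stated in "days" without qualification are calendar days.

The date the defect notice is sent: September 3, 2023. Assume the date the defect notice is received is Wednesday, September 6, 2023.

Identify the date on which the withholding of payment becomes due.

December 30, 2023

Adding 43 calendar days to September 6, 2023 gives October 19, 2023, which is the last day of the remediation period.
The last day of the response period: counting 8 business days from Thursday, October 19, 2023 (Oct 20, Oct 23, Oct 24, Oct 25, Oct 26, Oct 27, Oct 30, Oct 31, skipping weekends) reaches Tuesday, October 31, 2023.
Adding 60 calendar days to October 31, 2023 gives December 30, 2023, which is the date on which the withholding of payment becomes due.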